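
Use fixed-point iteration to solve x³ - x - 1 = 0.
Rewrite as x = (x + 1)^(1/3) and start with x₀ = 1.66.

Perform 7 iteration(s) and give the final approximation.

Equation: x³ - x - 1 = 0
Fixed-point form: x = (x + 1)^(1/3)
x₀ = 1.66

x_1 = g(1.660000) = 1.385566
x_2 = g(1.385566) = 1.336176
x_3 = g(1.336176) = 1.326891
x_4 = g(1.326891) = 1.325131
x_5 = g(1.325131) = 1.324796
x_6 = g(1.324796) = 1.324733
x_7 = g(1.324733) = 1.324721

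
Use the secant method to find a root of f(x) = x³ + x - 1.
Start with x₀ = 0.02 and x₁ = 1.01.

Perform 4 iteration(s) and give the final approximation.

f(x) = x³ + x - 1
x₀ = 0.02, x₁ = 1.01

Secant formula: x_{n+1} = x_n - f(x_n)(x_n - x_{n-1})/(f(x_n) - f(x_{n-1}))

Iteration 1:
  f(0.020000) = -0.979992
  f(1.010000) = 1.040301
  x_2 = 1.010000 - 1.040301×(1.010000 - 0.020000)/(1.040301 - (-0.979992))
       = 0.500223
Iteration 2:
  f(1.010000) = 1.040301
  f(0.500223) = -0.374609
  x_3 = 0.500223 - (-0.374609)×(0.500223 - 1.010000)/(-0.374609 - 1.040301)
       = 0.635191
Iteration 3:
  f(0.500223) = -0.374609
  f(0.635191) = -0.108530
  x_4 = 0.635191 - (-0.108530)×(0.635191 - 0.500223)/(-0.108530 - (-0.374609))
       = 0.690242
Iteration 4:
  f(0.635191) = -0.108530
  f(0.690242) = 0.019098
  x_5 = 0.690242 - 0.019098×(0.690242 - 0.635191)/(0.019098 - (-0.108530))
       = 0.682005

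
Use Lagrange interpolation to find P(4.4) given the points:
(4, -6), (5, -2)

Lagrange interpolation formula:
P(x) = Σ yᵢ × Lᵢ(x)
where Lᵢ(x) = Π_{j≠i} (x - xⱼ)/(xᵢ - xⱼ)

L_0(4.4) = (4.4 - 5)/(4 - 5) = 0.600000
L_1(4.4) = (4.4 - 4)/(5 - 4) = 0.400000

P(4.4) = (-6)×L_0(4.4) + (-2)×L_1(4.4)
P(4.4) = -4.400000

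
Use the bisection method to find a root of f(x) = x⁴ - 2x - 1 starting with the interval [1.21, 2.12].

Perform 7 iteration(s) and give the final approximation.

f(x) = x⁴ - 2x - 1
Initial interval: [1.21, 2.12]

Iteration 1:
  c_1 = (1.210000 + 2.120000)/2 = 1.665000
  f(c_1) = f(1.665000) = 3.355231
  f(a) × f(c) < 0, new interval: [1.210000, 1.665000]
Iteration 2:
  c_2 = (1.210000 + 1.665000)/2 = 1.437500
  f(c_2) = f(1.437500) = 0.395035
  f(a) × f(c) < 0, new interval: [1.210000, 1.437500]
Iteration 3:
  c_3 = (1.210000 + 1.437500)/2 = 1.323750
  f(c_3) = f(1.323750) = -0.576895
  f(a) × f(c) ≥ 0, new interval: [1.323750, 1.437500]
Iteration 4:
  c_4 = (1.323750 + 1.437500)/2 = 1.380625
  f(c_4) = f(1.380625) = -0.127936
  f(a) × f(c) ≥ 0, new interval: [1.380625, 1.437500]
Iteration 5:
  c_5 = (1.380625 + 1.437500)/2 = 1.409063
  f(c_5) = f(1.409063) = 0.123915
  f(a) × f(c) < 0, new interval: [1.380625, 1.409063]
Iteration 6:
  c_6 = (1.380625 + 1.409063)/2 = 1.394844
  f(c_6) = f(1.394844) = -0.004371
  f(a) × f(c) ≥ 0, new interval: [1.394844, 1.409063]
Iteration 7:
  c_7 = (1.394844 + 1.409063)/2 = 1.401953
  f(c_7) = f(1.401953) = 0.059176
  f(a) × f(c) < 0, new interval: [1.394844, 1.401953]

After 7 iteration(s), the approximation is c_7 = 1.401953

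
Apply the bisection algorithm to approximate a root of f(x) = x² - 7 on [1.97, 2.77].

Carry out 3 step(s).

f(x) = x² - 7
Initial interval: [1.97, 2.77]

Iteration 1:
  c_1 = (1.970000 + 2.770000)/2 = 2.370000
  f(c_1) = f(2.370000) = -1.383100
  f(a) × f(c) ≥ 0, new interval: [2.370000, 2.770000]
Iteration 2:
  c_2 = (2.370000 + 2.770000)/2 = 2.570000
  f(c_2) = f(2.570000) = -0.395100
  f(a) × f(c) ≥ 0, new interval: [2.570000, 2.770000]
Iteration 3:
  c_3 = (2.570000 + 2.770000)/2 = 2.670000
  f(c_3) = f(2.670000) = 0.128900
  f(a) × f(c) < 0, new interval: [2.570000, 2.670000]

After 3 iteration(s), the approximation is c_3 = 2.670000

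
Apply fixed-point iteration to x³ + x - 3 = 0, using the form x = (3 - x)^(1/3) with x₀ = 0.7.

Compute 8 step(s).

Equation: x³ + x - 3 = 0
Fixed-point form: x = (3 - x)^(1/3)
x₀ = 0.7

x_1 = g(0.700000) = 1.320006
x_2 = g(1.320006) = 1.188783
x_3 = g(1.188783) = 1.218962
x_4 = g(1.218962) = 1.212154
x_5 = g(1.212154) = 1.213696
x_6 = g(1.213696) = 1.213347
x_7 = g(1.213347) = 1.213426
x_8 = g(1.213426) = 1.213408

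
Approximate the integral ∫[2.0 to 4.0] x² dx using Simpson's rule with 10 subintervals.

f(x) = x²
a = 2.0, b = 4.0, n = 10
h = (b - a)/n = 0.200000

Simpson's rule: (h/3)[f(x₀) + 4f(x₁) + 2f(x₂) + ... + f(xₙ)]

x_0 = 2.0000, f(x_0) = 4.000000, coefficient = 1
x_1 = 2.2000, f(x_1) = 4.840000, coefficient = 4
x_2 = 2.4000, f(x_2) = 5.760000, coefficient = 2
x_3 = 2.6000, f(x_3) = 6.760000, coefficient = 4
x_4 = 2.8000, f(x_4) = 7.840000, coefficient = 2
x_5 = 3.0000, f(x_5) = 9.000000, coefficient = 4
x_6 = 3.2000, f(x_6) = 10.240000, coefficient = 2
x_7 = 3.4000, f(x_7) = 11.560000, coefficient = 4
x_8 = 3.6000, f(x_8) = 12.960000, coefficient = 2
x_9 = 3.8000, f(x_9) = 14.440000, coefficient = 4
x_10 = 4.0000, f(x_10) = 16.000000, coefficient = 1

I ≈ (0.200000/3) × 280.000000 = 18.666667
Exact value: 18.666667
Error: 0.000000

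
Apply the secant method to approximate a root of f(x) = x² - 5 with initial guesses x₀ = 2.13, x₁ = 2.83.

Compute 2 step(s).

f(x) = x² - 5
x₀ = 2.13, x₁ = 2.83

Secant formula: x_{n+1} = x_n - f(x_n)(x_n - x_{n-1})/(f(x_n) - f(x_{n-1}))

Iteration 1:
  f(2.130000) = -0.463100
  f(2.830000) = 3.008900
  x_2 = 2.830000 - 3.008900×(2.830000 - 2.130000)/(3.008900 - (-0.463100))
       = 2.223367
Iteration 2:
  f(2.830000) = 3.008900
  f(2.223367) = -0.056639
  x_3 = 2.223367 - (-0.056639)×(2.223367 - 2.830000)/(-0.056639 - 3.008900)
       = 2.234575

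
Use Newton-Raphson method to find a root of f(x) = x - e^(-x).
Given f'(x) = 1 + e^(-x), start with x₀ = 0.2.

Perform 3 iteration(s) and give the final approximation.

f(x) = x - e^(-x)
f'(x) = 1 + e^(-x)
x₀ = 0.2

Newton-Raphson formula: x_{n+1} = x_n - f(x_n)/f'(x_n)

Iteration 1:
  f(0.200000) = -0.618731
  f'(0.200000) = 1.818731
  x_1 = 0.200000 - (-0.618731)/1.818731 = 0.540199
Iteration 2:
  f(0.540199) = -0.042433
  f'(0.540199) = 1.582632
  x_2 = 0.540199 - (-0.042433)/1.582632 = 0.567011
Iteration 3:
  f(0.567011) = -0.000208
  f'(0.567011) = 1.567218
  x_3 = 0.567011 - (-0.000208)/1.567218 = 0.567143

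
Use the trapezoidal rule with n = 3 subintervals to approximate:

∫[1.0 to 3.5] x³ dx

f(x) = x³
a = 1.0, b = 3.5, n = 3
h = (b - a)/n = 0.833333

Trapezoidal rule: (h/2)[f(x₀) + 2f(x₁) + 2f(x₂) + ... + f(xₙ)]

x_0 = 1.0000, f(x_0) = 1.000000, coefficient = 1
x_1 = 1.8333, f(x_1) = 6.162037, coefficient = 2
x_2 = 2.6667, f(x_2) = 18.962963, coefficient = 2
x_3 = 3.5000, f(x_3) = 42.875000, coefficient = 1

I ≈ (0.833333/2) × 94.125000 = 39.218750
Exact value: 37.265625
Error: 1.953125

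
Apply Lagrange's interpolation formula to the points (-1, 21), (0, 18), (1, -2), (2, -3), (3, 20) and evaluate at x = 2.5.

Lagrange interpolation formula:
P(x) = Σ yᵢ × Lᵢ(x)
where Lᵢ(x) = Π_{j≠i} (x - xⱼ)/(xᵢ - xⱼ)

L_0(2.5) = (2.5 - 0)/(-1 - 0) × (2.5 - 1)/(-1 - 1) × (2.5 - 2)/(-1 - 2) × (2.5 - 3)/(-1 - 3) = -0.039062
L_1(2.5) = (2.5 - (-1))/(0 - (-1)) × (2.5 - 1)/(0 - 1) × (2.5 - 2)/(0 - 2) × (2.5 - 3)/(0 - 3) = 0.218750
L_2(2.5) = (2.5 - (-1))/(1 - (-1)) × (2.5 - 0)/(1 - 0) × (2.5 - 2)/(1 - 2) × (2.5 - 3)/(1 - 3) = -0.546875
L_3(2.5) = (2.5 - (-1))/(2 - (-1)) × (2.5 - 0)/(2 - 0) × (2.5 - 1)/(2 - 1) × (2.5 - 3)/(2 - 3) = 1.093750
L_4(2.5) = (2.5 - (-1))/(3 - (-1)) × (2.5 - 0)/(3 - 0) × (2.5 - 1)/(3 - 1) × (2.5 - 2)/(3 - 2) = 0.273438

P(2.5) = 21×L_0(2.5) + 18×L_1(2.5) + (-2)×L_2(2.5) + (-3)×L_3(2.5) + 20×L_4(2.5)
P(2.5) = 6.398438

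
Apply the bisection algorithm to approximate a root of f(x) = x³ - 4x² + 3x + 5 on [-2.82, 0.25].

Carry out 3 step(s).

f(x) = x³ - 4x² + 3x + 5
Initial interval: [-2.82, 0.25]

Iteration 1:
  c_1 = (-2.820000 + 0.250000)/2 = -1.285000
  f(c_1) = f(-1.285000) = -7.581724
  f(a) × f(c) ≥ 0, new interval: [-1.285000, 0.250000]
Iteration 2:
  c_2 = (-1.285000 + 0.250000)/2 = -0.517500
  f(c_2) = f(-0.517500) = 2.237685
  f(a) × f(c) < 0, new interval: [-1.285000, -0.517500]
Iteration 3:
  c_3 = (-1.285000 + (-0.517500))/2 = -0.901250
  f(c_3) = f(-0.901250) = -1.684798
  f(a) × f(c) ≥ 0, new interval: [-0.901250, -0.517500]

After 3 iteration(s), the approximation is c_3 = -0.901250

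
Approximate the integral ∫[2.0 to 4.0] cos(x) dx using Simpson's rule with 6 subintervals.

f(x) = cos(x)
a = 2.0, b = 4.0, n = 6
h = (b - a)/n = 0.333333

Simpson's rule: (h/3)[f(x₀) + 4f(x₁) + 2f(x₂) + ... + f(xₙ)]

x_0 = 2.0000, f(x_0) = -0.416147, coefficient = 1
x_1 = 2.3333, f(x_1) = -0.690758, coefficient = 4
x_2 = 2.6667, f(x_2) = -0.889327, coefficient = 2
x_3 = 3.0000, f(x_3) = -0.989992, coefficient = 4
x_4 = 3.3333, f(x_4) = -0.981674, coefficient = 2
x_5 = 3.6667, f(x_5) = -0.865287, coefficient = 4
x_6 = 4.0000, f(x_6) = -0.653644, coefficient = 1

I ≈ (0.333333/3) × -14.995942 = -1.666216
Exact value: -1.666100
Error: 0.000116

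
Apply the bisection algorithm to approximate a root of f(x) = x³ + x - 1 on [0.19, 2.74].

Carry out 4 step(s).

f(x) = x³ + x - 1
Initial interval: [0.19, 2.74]

Iteration 1:
  c_1 = (0.190000 + 2.740000)/2 = 1.465000
  f(c_1) = f(1.465000) = 3.609220
  f(a) × f(c) < 0, new interval: [0.190000, 1.465000]
Iteration 2:
  c_2 = (0.190000 + 1.465000)/2 = 0.827500
  f(c_2) = f(0.827500) = 0.394136
  f(a) × f(c) < 0, new interval: [0.190000, 0.827500]
Iteration 3:
  c_3 = (0.190000 + 0.827500)/2 = 0.508750
  f(c_3) = f(0.508750) = -0.359572
  f(a) × f(c) ≥ 0, new interval: [0.508750, 0.827500]
Iteration 4:
  c_4 = (0.508750 + 0.827500)/2 = 0.668125
  f(c_4) = f(0.668125) = -0.033630
  f(a) × f(c) ≥ 0, new interval: [0.668125, 0.827500]

After 4 iteration(s), the approximation is c_4 = 0.668125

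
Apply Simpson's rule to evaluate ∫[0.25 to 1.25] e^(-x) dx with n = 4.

f(x) = e^(-x)
a = 0.25, b = 1.25, n = 4
h = (b - a)/n = 0.250000

Simpson's rule: (h/3)[f(x₀) + 4f(x₁) + 2f(x₂) + ... + f(xₙ)]

x_0 = 0.2500, f(x_0) = 0.778801, coefficient = 1
x_1 = 0.5000, f(x_1) = 0.606531, coefficient = 4
x_2 = 0.7500, f(x_2) = 0.472367, coefficient = 2
x_3 = 1.0000, f(x_3) = 0.367879, coefficient = 4
x_4 = 1.2500, f(x_4) = 0.286505, coefficient = 1

I ≈ (0.250000/3) × 5.907679 = 0.492307
Exact value: 0.492296
Error: 0.000011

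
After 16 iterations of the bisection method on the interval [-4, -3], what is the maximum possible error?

Bisection error bound: |error| ≤ (b-a)/2^n
|error| ≤ (-3 - (-4))/2^16 = 1/2^16
|error| ≤ 0.0000152588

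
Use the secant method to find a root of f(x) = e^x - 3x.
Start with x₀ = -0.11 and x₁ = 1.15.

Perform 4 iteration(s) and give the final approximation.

f(x) = e^x - 3x
x₀ = -0.11, x₁ = 1.15

Secant formula: x_{n+1} = x_n - f(x_n)(x_n - x_{n-1})/(f(x_n) - f(x_{n-1}))

Iteration 1:
  f(-0.110000) = 1.225834
  f(1.150000) = -0.291807
  x_2 = 1.150000 - (-0.291807)×(1.150000 - (-0.110000))/(-0.291807 - 1.225834)
       = 0.907731
Iteration 2:
  f(1.150000) = -0.291807
  f(0.907731) = -0.244501
  x_3 = 0.907731 - (-0.244501)×(0.907731 - 1.150000)/(-0.244501 - (-0.291807))
       = -0.344437
Iteration 3:
  f(0.907731) = -0.244501
  f(-0.344437) = 1.741930
  x_4 = -0.344437 - 1.741930×(-0.344437 - 0.907731)/(1.741930 - (-0.244501))
       = 0.753607
Iteration 4:
  f(-0.344437) = 1.741930
  f(0.753607) = -0.136172
  x_5 = 0.753607 - (-0.136172)×(0.753607 - (-0.344437))/(-0.136172 - 1.741930)
       = 0.673994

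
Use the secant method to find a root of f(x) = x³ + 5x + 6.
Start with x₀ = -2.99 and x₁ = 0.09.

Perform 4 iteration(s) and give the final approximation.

f(x) = x³ + 5x + 6
x₀ = -2.99, x₁ = 0.09

Secant formula: x_{n+1} = x_n - f(x_n)(x_n - x_{n-1})/(f(x_n) - f(x_{n-1}))

Iteration 1:
  f(-2.990000) = -35.680899
  f(0.090000) = 6.450729
  x_2 = 0.090000 - 6.450729×(0.090000 - (-2.990000))/(6.450729 - (-35.680899))
       = -0.381576
Iteration 2:
  f(0.090000) = 6.450729
  f(-0.381576) = 4.036565
  x_3 = -0.381576 - 4.036565×(-0.381576 - 0.090000)/(4.036565 - 6.450729)
       = -1.170066
Iteration 3:
  f(-0.381576) = 4.036565
  f(-1.170066) = -1.452214
  x_4 = -1.170066 - (-1.452214)×(-1.170066 - (-0.381576))/(-1.452214 - 4.036565)
       = -0.961448
Iteration 4:
  f(-1.170066) = -1.452214
  f(-0.961448) = 0.304013
  x_5 = -0.961448 - 0.304013×(-0.961448 - (-1.170066))/(0.304013 - (-1.452214))
       = -0.997561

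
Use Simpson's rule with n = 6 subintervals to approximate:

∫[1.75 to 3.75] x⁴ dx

f(x) = x⁴
a = 1.75, b = 3.75, n = 6
h = (b - a)/n = 0.333333

Simpson's rule: (h/3)[f(x₀) + 4f(x₁) + 2f(x₂) + ... + f(xₙ)]

x_0 = 1.7500, f(x_0) = 9.378906, coefficient = 1
x_1 = 2.0833, f(x_1) = 18.838011, coefficient = 4
x_2 = 2.4167, f(x_2) = 34.108845, coefficient = 2
x_3 = 2.7500, f(x_3) = 57.191406, coefficient = 4
x_4 = 3.0833, f(x_4) = 90.381993, coefficient = 2
x_5 = 3.4167, f(x_5) = 136.273196, coefficient = 4
x_6 = 3.7500, f(x_6) = 197.753906, coefficient = 1

I ≈ (0.333333/3) × 1305.324942 = 145.036105
Exact value: 145.032813
Error: 0.003292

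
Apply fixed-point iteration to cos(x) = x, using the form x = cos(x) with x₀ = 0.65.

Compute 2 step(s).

Equation: cos(x) = x
Fixed-point form: x = cos(x)
x₀ = 0.65

x_1 = g(0.650000) = 0.796084
x_2 = g(0.796084) = 0.699511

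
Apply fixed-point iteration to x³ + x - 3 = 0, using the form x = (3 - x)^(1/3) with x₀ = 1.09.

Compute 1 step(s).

Equation: x³ + x - 3 = 0
Fixed-point form: x = (3 - x)^(1/3)
x₀ = 1.09

x_1 = g(1.090000) = 1.240731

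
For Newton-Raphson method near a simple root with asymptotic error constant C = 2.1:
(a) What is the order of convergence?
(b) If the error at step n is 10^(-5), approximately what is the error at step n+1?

(a) Newton-Raphson has quadratic (order 2) convergence near simple roots.
    This means |e_{n+1}| ≈ C|e_n|².

(b) With |e_n| = 10^(-5) and C = 2.1:
    |e_{n+1}| ≈ 2.1 × (10^(-5))² = 2.1 × 10^(-10)

(a) 2 (quadratic); (b) |e_{n+1}| ≈ 2.100e-10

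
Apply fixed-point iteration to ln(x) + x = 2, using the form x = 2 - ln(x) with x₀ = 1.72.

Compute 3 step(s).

Equation: ln(x) + x = 2
Fixed-point form: x = 2 - ln(x)
x₀ = 1.72

x_1 = g(1.720000) = 1.457676
x_2 = g(1.457676) = 1.623157
x_3 = g(1.623157) = 1.515627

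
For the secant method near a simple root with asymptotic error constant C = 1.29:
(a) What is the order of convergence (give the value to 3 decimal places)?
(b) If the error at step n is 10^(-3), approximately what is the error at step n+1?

(a) Secant method has superlinear convergence with order φ = (1+√5)/2 ≈ 1.618.
    This means |e_{n+1}| ≈ C|e_n|^1.618.

(b) With |e_n| = 10^(-3) and C = 1.29:
    |e_{n+1}| ≈ 1.29 × (10^(-3))^1.618 = 1.29 × 10^(-4.85)

(a) ≈ 1.618 (golden ratio); (b) |e_{n+1}| ≈ 1.805e-05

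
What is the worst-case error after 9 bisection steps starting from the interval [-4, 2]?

Bisection error bound: |error| ≤ (b-a)/2^n
|error| ≤ (2 - (-4))/2^9 = 6/2^9
|error| ≤ 0.0117187500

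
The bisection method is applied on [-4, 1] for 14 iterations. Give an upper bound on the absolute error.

Bisection error bound: |error| ≤ (b-a)/2^n
|error| ≤ (1 - (-4))/2^14 = 5/2^14
|error| ≤ 0.0003051758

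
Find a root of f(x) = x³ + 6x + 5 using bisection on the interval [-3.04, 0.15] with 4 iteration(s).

f(x) = x³ + 6x + 5
Initial interval: [-3.04, 0.15]

Iteration 1:
  c_1 = (-3.040000 + 0.150000)/2 = -1.445000
  f(c_1) = f(-1.445000) = -6.687196
  f(a) × f(c) ≥ 0, new interval: [-1.445000, 0.150000]
Iteration 2:
  c_2 = (-1.445000 + 0.150000)/2 = -0.647500
  f(c_2) = f(-0.647500) = 0.843532
  f(a) × f(c) < 0, new interval: [-1.445000, -0.647500]
Iteration 3:
  c_3 = (-1.445000 + (-0.647500))/2 = -1.046250
  f(c_3) = f(-1.046250) = -2.422766
  f(a) × f(c) ≥ 0, new interval: [-1.046250, -0.647500]
Iteration 4:
  c_4 = (-1.046250 + (-0.647500))/2 = -0.846875
  f(c_4) = f(-0.846875) = -0.688626
  f(a) × f(c) ≥ 0, new interval: [-0.846875, -0.647500]

After 4 iteration(s), the approximation is c_4 = -0.846875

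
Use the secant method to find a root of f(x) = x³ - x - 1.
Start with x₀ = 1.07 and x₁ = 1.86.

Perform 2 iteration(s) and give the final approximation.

f(x) = x³ - x - 1
x₀ = 1.07, x₁ = 1.86

Secant formula: x_{n+1} = x_n - f(x_n)(x_n - x_{n-1})/(f(x_n) - f(x_{n-1}))

Iteration 1:
  f(1.070000) = -0.844957
  f(1.860000) = 3.574856
  x_2 = 1.860000 - 3.574856×(1.860000 - 1.070000)/(3.574856 - (-0.844957))
       = 1.221028
Iteration 2:
  f(1.860000) = 3.574856
  f(1.221028) = -0.400586
  x_3 = 1.221028 - (-0.400586)×(1.221028 - 1.860000)/(-0.400586 - 3.574856)
       = 1.285414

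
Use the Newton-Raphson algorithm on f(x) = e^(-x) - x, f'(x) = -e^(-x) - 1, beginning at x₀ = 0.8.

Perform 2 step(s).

f(x) = e^(-x) - x
f'(x) = -e^(-x) - 1
x₀ = 0.8

Newton-Raphson formula: x_{n+1} = x_n - f(x_n)/f'(x_n)

Iteration 1:
  f(0.800000) = -0.350671
  f'(0.800000) = -1.449329
  x_1 = 0.800000 - (-0.350671)/(-1.449329) = 0.558046
Iteration 2:
  f(0.558046) = 0.014280
  f'(0.558046) = -1.572326
  x_2 = 0.558046 - 0.014280/(-1.572326) = 0.567128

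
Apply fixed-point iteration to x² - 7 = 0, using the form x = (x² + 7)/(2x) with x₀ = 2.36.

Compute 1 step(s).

Equation: x² - 7 = 0
Fixed-point form: x = (x² + 7)/(2x)
x₀ = 2.36

x_1 = g(2.360000) = 2.663051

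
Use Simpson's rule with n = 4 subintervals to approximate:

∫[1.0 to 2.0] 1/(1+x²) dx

f(x) = 1/(1+x²)
a = 1.0, b = 2.0, n = 4
h = (b - a)/n = 0.250000

Simpson's rule: (h/3)[f(x₀) + 4f(x₁) + 2f(x₂) + ... + f(xₙ)]

x_0 = 1.0000, f(x_0) = 0.500000, coefficient = 1
x_1 = 1.2500, f(x_1) = 0.390244, coefficient = 4
x_2 = 1.5000, f(x_2) = 0.307692, coefficient = 2
x_3 = 1.7500, f(x_3) = 0.246154, coefficient = 4
x_4 = 2.0000, f(x_4) = 0.200000, coefficient = 1

I ≈ (0.250000/3) × 3.860976 = 0.321748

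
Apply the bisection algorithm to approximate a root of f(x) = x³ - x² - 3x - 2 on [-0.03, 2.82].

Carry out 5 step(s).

f(x) = x³ - x² - 3x - 2
Initial interval: [-0.03, 2.82]

Iteration 1:
  c_1 = (-0.030000 + 2.820000)/2 = 1.395000
  f(c_1) = f(1.395000) = -5.416320
  f(a) × f(c) ≥ 0, new interval: [1.395000, 2.820000]
Iteration 2:
  c_2 = (1.395000 + 2.820000)/2 = 2.107500
  f(c_2) = f(2.107500) = -3.403476
  f(a) × f(c) ≥ 0, new interval: [2.107500, 2.820000]
Iteration 3:
  c_3 = (2.107500 + 2.820000)/2 = 2.463750
  f(c_3) = f(2.463750) = -0.506194
  f(a) × f(c) ≥ 0, new interval: [2.463750, 2.820000]
Iteration 4:
  c_4 = (2.463750 + 2.820000)/2 = 2.641875
  f(c_4) = f(2.641875) = 1.533847
  f(a) × f(c) < 0, new interval: [2.463750, 2.641875]
Iteration 5:
  c_5 = (2.463750 + 2.641875)/2 = 2.552812
  f(c_5) = f(2.552812) = 0.461011
  f(a) × f(c) < 0, new interval: [2.463750, 2.552812]

After 5 iteration(s), the approximation is c_5 = 2.552812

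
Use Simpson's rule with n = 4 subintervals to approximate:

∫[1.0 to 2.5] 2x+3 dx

f(x) = 2x+3
a = 1.0, b = 2.5, n = 4
h = (b - a)/n = 0.375000

Simpson's rule: (h/3)[f(x₀) + 4f(x₁) + 2f(x₂) + ... + f(xₙ)]

x_0 = 1.0000, f(x_0) = 5.000000, coefficient = 1
x_1 = 1.3750, f(x_1) = 5.750000, coefficient = 4
x_2 = 1.7500, f(x_2) = 6.500000, coefficient = 2
x_3 = 2.1250, f(x_3) = 7.250000, coefficient = 4
x_4 = 2.5000, f(x_4) = 8.000000, coefficient = 1

I ≈ (0.375000/3) × 78.000000 = 9.750000
Exact value: 9.750000
Error: 0.000000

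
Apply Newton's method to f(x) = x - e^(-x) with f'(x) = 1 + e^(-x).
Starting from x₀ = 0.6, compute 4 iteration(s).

f(x) = x - e^(-x)
f'(x) = 1 + e^(-x)
x₀ = 0.6

Newton-Raphson formula: x_{n+1} = x_n - f(x_n)/f'(x_n)

Iteration 1:
  f(0.600000) = 0.051188
  f'(0.600000) = 1.548812
  x_1 = 0.600000 - 0.051188/1.548812 = 0.566950
Iteration 2:
  f(0.566950) = -0.000303
  f'(0.566950) = 1.567253
  x_2 = 0.566950 - (-0.000303)/1.567253 = 0.567143
Iteration 3:
  f(0.567143) = 0.000000
  f'(0.567143) = 1.567143
  x_3 = 0.567143 - 0.000000/1.567143 = 0.567143
Iteration 4:
  f(0.567143) = 0.000000
  f'(0.567143) = 1.567143
  x_4 = 0.567143 - 0.000000/1.567143 = 0.567143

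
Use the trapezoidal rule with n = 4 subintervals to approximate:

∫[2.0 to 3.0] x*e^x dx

f(x) = x*e^x
a = 2.0, b = 3.0, n = 4
h = (b - a)/n = 0.250000

Trapezoidal rule: (h/2)[f(x₀) + 2f(x₁) + 2f(x₂) + ... + f(xₙ)]

x_0 = 2.0000, f(x_0) = 14.778112, coefficient = 1
x_1 = 2.2500, f(x_1) = 21.347406, coefficient = 2
x_2 = 2.5000, f(x_2) = 30.456235, coefficient = 2
x_3 = 2.7500, f(x_3) = 43.017238, coefficient = 2
x_4 = 3.0000, f(x_4) = 60.256611, coefficient = 1

I ≈ (0.250000/2) × 264.676479 = 33.084560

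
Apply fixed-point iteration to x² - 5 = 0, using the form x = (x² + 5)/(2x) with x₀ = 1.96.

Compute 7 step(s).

Equation: x² - 5 = 0
Fixed-point form: x = (x² + 5)/(2x)
x₀ = 1.96

x_1 = g(1.960000) = 2.255510
x_2 = g(2.255510) = 2.236152
x_3 = g(2.236152) = 2.236068
x_4 = g(2.236068) = 2.236068
x_5 = g(2.236068) = 2.236068
x_6 = g(2.236068) = 2.236068
x_7 = g(2.236068) = 2.236068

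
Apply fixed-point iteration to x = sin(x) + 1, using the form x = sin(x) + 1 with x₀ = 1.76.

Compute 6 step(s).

Equation: x = sin(x) + 1
Fixed-point form: x = sin(x) + 1
x₀ = 1.76

x_1 = g(1.760000) = 1.982154
x_2 = g(1.982154) = 1.916579
x_3 = g(1.916579) = 1.940811
x_4 = g(1.940811) = 1.932322
x_5 = g(1.932322) = 1.935358
x_6 = g(1.935358) = 1.934280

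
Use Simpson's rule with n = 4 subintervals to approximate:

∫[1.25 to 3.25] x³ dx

f(x) = x³
a = 1.25, b = 3.25, n = 4
h = (b - a)/n = 0.500000

Simpson's rule: (h/3)[f(x₀) + 4f(x₁) + 2f(x₂) + ... + f(xₙ)]

x_0 = 1.2500, f(x_0) = 1.953125, coefficient = 1
x_1 = 1.7500, f(x_1) = 5.359375, coefficient = 4
x_2 = 2.2500, f(x_2) = 11.390625, coefficient = 2
x_3 = 2.7500, f(x_3) = 20.796875, coefficient = 4
x_4 = 3.2500, f(x_4) = 34.328125, coefficient = 1

I ≈ (0.500000/3) × 163.687500 = 27.281250
Exact value: 27.281250
Error: 0.000000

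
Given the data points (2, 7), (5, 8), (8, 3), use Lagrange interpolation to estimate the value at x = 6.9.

Lagrange interpolation formula:
P(x) = Σ yᵢ × Lᵢ(x)
where Lᵢ(x) = Π_{j≠i} (x - xⱼ)/(xᵢ - xⱼ)

L_0(6.9) = (6.9 - 5)/(2 - 5) × (6.9 - 8)/(2 - 8) = -0.116111
L_1(6.9) = (6.9 - 2)/(5 - 2) × (6.9 - 8)/(5 - 8) = 0.598889
L_2(6.9) = (6.9 - 2)/(8 - 2) × (6.9 - 5)/(8 - 5) = 0.517222

P(6.9) = 7×L_0(6.9) + 8×L_1(6.9) + 3×L_2(6.9)
P(6.9) = 5.530000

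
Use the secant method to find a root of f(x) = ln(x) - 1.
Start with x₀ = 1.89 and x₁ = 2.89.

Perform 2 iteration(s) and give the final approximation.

f(x) = ln(x) - 1
x₀ = 1.89, x₁ = 2.89

Secant formula: x_{n+1} = x_n - f(x_n)(x_n - x_{n-1})/(f(x_n) - f(x_{n-1}))

Iteration 1:
  f(1.890000) = -0.363423
  f(2.890000) = 0.061257
  x_2 = 2.890000 - 0.061257×(2.890000 - 1.890000)/(0.061257 - (-0.363423))
       = 2.745758
Iteration 2:
  f(2.890000) = 0.061257
  f(2.745758) = 0.010057
  x_3 = 2.745758 - 0.010057×(2.745758 - 2.890000)/(0.010057 - 0.061257)
       = 2.717424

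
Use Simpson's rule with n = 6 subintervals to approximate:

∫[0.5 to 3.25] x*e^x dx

f(x) = x*e^x
a = 0.5, b = 3.25, n = 6
h = (b - a)/n = 0.458333

Simpson's rule: (h/3)[f(x₀) + 4f(x₁) + 2f(x₂) + ... + f(xₙ)]

x_0 = 0.5000, f(x_0) = 0.824361, coefficient = 1
x_1 = 0.9583, f(x_1) = 2.498708, coefficient = 4
x_2 = 1.4167, f(x_2) = 5.841417, coefficient = 2
x_3 = 1.8750, f(x_3) = 12.226536, coefficient = 4
x_4 = 2.3333, f(x_4) = 24.061937, coefficient = 2
x_5 = 2.7917, f(x_5) = 45.526995, coefficient = 4
x_6 = 3.2500, f(x_6) = 83.818605, coefficient = 1

I ≈ (0.458333/3) × 385.458628 = 58.889513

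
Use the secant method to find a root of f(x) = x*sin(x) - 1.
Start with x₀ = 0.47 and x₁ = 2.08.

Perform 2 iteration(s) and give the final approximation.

f(x) = x*sin(x) - 1
x₀ = 0.47, x₁ = 2.08

Secant formula: x_{n+1} = x_n - f(x_n)(x_n - x_{n-1})/(f(x_n) - f(x_{n-1}))

Iteration 1:
  f(0.470000) = -0.787143
  f(2.080000) = 0.816117
  x_2 = 2.080000 - 0.816117×(2.080000 - 0.470000)/(0.816117 - (-0.787143))
       = 1.260453
Iteration 2:
  f(2.080000) = 0.816117
  f(1.260453) = 0.200239
  x_3 = 1.260453 - 0.200239×(1.260453 - 2.080000)/(0.200239 - 0.816117)
       = 0.993995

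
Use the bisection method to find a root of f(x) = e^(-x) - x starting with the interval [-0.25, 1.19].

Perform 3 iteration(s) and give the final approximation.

f(x) = e^(-x) - x
Initial interval: [-0.25, 1.19]

Iteration 1:
  c_1 = (-0.250000 + 1.190000)/2 = 0.470000
  f(c_1) = f(0.470000) = 0.155002
  f(a) × f(c) ≥ 0, new interval: [0.470000, 1.190000]
Iteration 2:
  c_2 = (0.470000 + 1.190000)/2 = 0.830000
  f(c_2) = f(0.830000) = -0.393951
  f(a) × f(c) < 0, new interval: [0.470000, 0.830000]
Iteration 3:
  c_3 = (0.470000 + 0.830000)/2 = 0.650000
  f(c_3) = f(0.650000) = -0.127954
  f(a) × f(c) < 0, new interval: [0.470000, 0.650000]

After 3 iteration(s), the approximation is c_3 = 0.650000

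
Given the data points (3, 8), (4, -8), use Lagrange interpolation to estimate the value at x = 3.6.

Lagrange interpolation formula:
P(x) = Σ yᵢ × Lᵢ(x)
where Lᵢ(x) = Π_{j≠i} (x - xⱼ)/(xᵢ - xⱼ)

L_0(3.6) = (3.6 - 4)/(3 - 4) = 0.400000
L_1(3.6) = (3.6 - 3)/(4 - 3) = 0.600000

P(3.6) = 8×L_0(3.6) + (-8)×L_1(3.6)
P(3.6) = -1.600000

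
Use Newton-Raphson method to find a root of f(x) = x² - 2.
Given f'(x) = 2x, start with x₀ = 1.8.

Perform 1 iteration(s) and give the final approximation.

f(x) = x² - 2
f'(x) = 2x
x₀ = 1.8

Newton-Raphson formula: x_{n+1} = x_n - f(x_n)/f'(x_n)

Iteration 1:
  f(1.800000) = 1.240000
  f'(1.800000) = 3.600000
  x_1 = 1.800000 - 1.240000/3.600000 = 1.455556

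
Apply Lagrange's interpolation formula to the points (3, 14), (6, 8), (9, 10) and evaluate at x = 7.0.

Lagrange interpolation formula:
P(x) = Σ yᵢ × Lᵢ(x)
where Lᵢ(x) = Π_{j≠i} (x - xⱼ)/(xᵢ - xⱼ)

L_0(7.0) = (7.0 - 6)/(3 - 6) × (7.0 - 9)/(3 - 9) = -0.111111
L_1(7.0) = (7.0 - 3)/(6 - 3) × (7.0 - 9)/(6 - 9) = 0.888889
L_2(7.0) = (7.0 - 3)/(9 - 3) × (7.0 - 6)/(9 - 6) = 0.222222

P(7.0) = 14×L_0(7.0) + 8×L_1(7.0) + 10×L_2(7.0)
P(7.0) = 7.777778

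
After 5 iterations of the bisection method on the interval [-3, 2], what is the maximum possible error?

Bisection error bound: |error| ≤ (b-a)/2^n
|error| ≤ (2 - (-3))/2^5 = 5/2^5
|error| ≤ 0.1562500000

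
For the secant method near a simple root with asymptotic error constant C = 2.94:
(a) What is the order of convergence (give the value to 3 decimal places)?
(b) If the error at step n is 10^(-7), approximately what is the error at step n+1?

(a) Secant method has superlinear convergence with order φ = (1+√5)/2 ≈ 1.618.
    This means |e_{n+1}| ≈ C|e_n|^1.618.

(b) With |e_n| = 10^(-7) and C = 2.94:
    |e_{n+1}| ≈ 2.94 × (10^(-7))^1.618 = 2.94 × 10^(-11.33)

(a) ≈ 1.618 (golden ratio); (b) |e_{n+1}| ≈ 1.387e-11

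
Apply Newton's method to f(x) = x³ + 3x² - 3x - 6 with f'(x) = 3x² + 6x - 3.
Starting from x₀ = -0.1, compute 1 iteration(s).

f(x) = x³ + 3x² - 3x - 6
f'(x) = 3x² + 6x - 3
x₀ = -0.1

Newton-Raphson formula: x_{n+1} = x_n - f(x_n)/f'(x_n)

Iteration 1:
  f(-0.100000) = -5.671000
  f'(-0.100000) = -3.570000
  x_1 = -0.100000 - (-5.671000)/(-3.570000) = -1.688515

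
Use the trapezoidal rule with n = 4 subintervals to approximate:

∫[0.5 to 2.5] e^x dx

f(x) = e^x
a = 0.5, b = 2.5, n = 4
h = (b - a)/n = 0.500000

Trapezoidal rule: (h/2)[f(x₀) + 2f(x₁) + 2f(x₂) + ... + f(xₙ)]

x_0 = 0.5000, f(x_0) = 1.648721, coefficient = 1
x_1 = 1.0000, f(x_1) = 2.718282, coefficient = 2
x_2 = 1.5000, f(x_2) = 4.481689, coefficient = 2
x_3 = 2.0000, f(x_3) = 7.389056, coefficient = 2
x_4 = 2.5000, f(x_4) = 12.182494, coefficient = 1

I ≈ (0.500000/2) × 43.009269 = 10.752317
Exact value: 10.533773
Error: 0.218545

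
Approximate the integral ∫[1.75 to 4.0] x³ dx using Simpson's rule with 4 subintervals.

f(x) = x³
a = 1.75, b = 4.0, n = 4
h = (b - a)/n = 0.562500

Simpson's rule: (h/3)[f(x₀) + 4f(x₁) + 2f(x₂) + ... + f(xₙ)]

x_0 = 1.7500, f(x_0) = 5.359375, coefficient = 1
x_1 = 2.3125, f(x_1) = 12.366455, coefficient = 4
x_2 = 2.8750, f(x_2) = 23.763672, coefficient = 2
x_3 = 3.4375, f(x_3) = 40.618896, coefficient = 4
x_4 = 4.0000, f(x_4) = 64.000000, coefficient = 1

I ≈ (0.562500/3) × 328.828125 = 61.655273
Exact value: 61.655273
Error: 0.000000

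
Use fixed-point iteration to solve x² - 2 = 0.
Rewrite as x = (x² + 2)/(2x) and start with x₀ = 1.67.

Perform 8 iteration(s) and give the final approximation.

Equation: x² - 2 = 0
Fixed-point form: x = (x² + 2)/(2x)
x₀ = 1.67

x_1 = g(1.670000) = 1.433802
x_2 = g(1.433802) = 1.414347
x_3 = g(1.414347) = 1.414214
x_4 = g(1.414214) = 1.414214
x_5 = g(1.414214) = 1.414214
x_6 = g(1.414214) = 1.414214
x_7 = g(1.414214) = 1.414214
x_8 = g(1.414214) = 1.414214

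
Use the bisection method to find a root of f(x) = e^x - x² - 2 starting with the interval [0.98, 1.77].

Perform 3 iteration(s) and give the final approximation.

f(x) = e^x - x² - 2
Initial interval: [0.98, 1.77]

Iteration 1:
  c_1 = (0.980000 + 1.770000)/2 = 1.375000
  f(c_1) = f(1.375000) = 0.064452
  f(a) × f(c) < 0, new interval: [0.980000, 1.375000]
Iteration 2:
  c_2 = (0.980000 + 1.375000)/2 = 1.177500
  f(c_2) = f(1.177500) = -0.140258
  f(a) × f(c) ≥ 0, new interval: [1.177500, 1.375000]
Iteration 3:
  c_3 = (1.177500 + 1.375000)/2 = 1.276250
  f(c_3) = f(1.276250) = -0.045636
  f(a) × f(c) ≥ 0, new interval: [1.276250, 1.375000]

After 3 iteration(s), the approximation is c_3 = 1.276250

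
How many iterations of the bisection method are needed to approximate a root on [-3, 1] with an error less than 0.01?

We need (b-a)/2^n ≤ 0.01
(1 - (-3))/2^n ≤ 0.01
4/2^n ≤ 0.01
2^n ≥ 400
n ≥ log₂(400) = 8.64
n ≥ 9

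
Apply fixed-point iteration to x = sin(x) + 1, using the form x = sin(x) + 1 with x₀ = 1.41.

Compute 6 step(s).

Equation: x = sin(x) + 1
Fixed-point form: x = sin(x) + 1
x₀ = 1.41

x_1 = g(1.410000) = 1.987100
x_2 = g(1.987100) = 1.914590
x_3 = g(1.914590) = 1.941483
x_4 = g(1.941483) = 1.932079
x_5 = g(1.932079) = 1.935444
x_6 = g(1.935444) = 1.934249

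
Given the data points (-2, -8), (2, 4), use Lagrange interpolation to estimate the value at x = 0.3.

Lagrange interpolation formula:
P(x) = Σ yᵢ × Lᵢ(x)
where Lᵢ(x) = Π_{j≠i} (x - xⱼ)/(xᵢ - xⱼ)

L_0(0.3) = (0.3 - 2)/(-2 - 2) = 0.425000
L_1(0.3) = (0.3 - (-2))/(2 - (-2)) = 0.575000

P(0.3) = (-8)×L_0(0.3) + 4×L_1(0.3)
P(0.3) = -1.100000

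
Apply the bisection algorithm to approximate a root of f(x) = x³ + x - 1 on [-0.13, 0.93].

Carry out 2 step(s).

f(x) = x³ + x - 1
Initial interval: [-0.13, 0.93]

Iteration 1:
  c_1 = (-0.130000 + 0.930000)/2 = 0.400000
  f(c_1) = f(0.400000) = -0.536000
  f(a) × f(c) ≥ 0, new interval: [0.400000, 0.930000]
Iteration 2:
  c_2 = (0.400000 + 0.930000)/2 = 0.665000
  f(c_2) = f(0.665000) = -0.040920
  f(a) × f(c) ≥ 0, new interval: [0.665000, 0.930000]

After 2 iteration(s), the approximation is c_2 = 0.665000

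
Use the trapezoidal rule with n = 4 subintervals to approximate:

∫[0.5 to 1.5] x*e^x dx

f(x) = x*e^x
a = 0.5, b = 1.5, n = 4
h = (b - a)/n = 0.250000

Trapezoidal rule: (h/2)[f(x₀) + 2f(x₁) + 2f(x₂) + ... + f(xₙ)]

x_0 = 0.5000, f(x_0) = 0.824361, coefficient = 1
x_1 = 0.7500, f(x_1) = 1.587750, coefficient = 2
x_2 = 1.0000, f(x_2) = 2.718282, coefficient = 2
x_3 = 1.2500, f(x_3) = 4.362929, coefficient = 2
x_4 = 1.5000, f(x_4) = 6.722534, coefficient = 1

I ≈ (0.250000/2) × 24.884815 = 3.110602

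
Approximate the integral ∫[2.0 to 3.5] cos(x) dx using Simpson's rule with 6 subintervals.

f(x) = cos(x)
a = 2.0, b = 3.5, n = 6
h = (b - a)/n = 0.250000

Simpson's rule: (h/3)[f(x₀) + 4f(x₁) + 2f(x₂) + ... + f(xₙ)]

x_0 = 2.0000, f(x_0) = -0.416147, coefficient = 1
x_1 = 2.2500, f(x_1) = -0.628174, coefficient = 4
x_2 = 2.5000, f(x_2) = -0.801144, coefficient = 2
x_3 = 2.7500, f(x_3) = -0.924302, coefficient = 4
x_4 = 3.0000, f(x_4) = -0.989992, coefficient = 2
x_5 = 3.2500, f(x_5) = -0.994130, coefficient = 4
x_6 = 3.5000, f(x_6) = -0.936457, coefficient = 1

I ≈ (0.250000/3) × -15.121298 = -1.260108
Exact value: -1.260081
Error: 0.000028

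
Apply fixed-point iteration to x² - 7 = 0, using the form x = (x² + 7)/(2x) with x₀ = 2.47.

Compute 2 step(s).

Equation: x² - 7 = 0
Fixed-point form: x = (x² + 7)/(2x)
x₀ = 2.47

x_1 = g(2.470000) = 2.652004
x_2 = g(2.652004) = 2.645759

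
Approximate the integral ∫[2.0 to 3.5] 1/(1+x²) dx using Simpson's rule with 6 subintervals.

f(x) = 1/(1+x²)
a = 2.0, b = 3.5, n = 6
h = (b - a)/n = 0.250000

Simpson's rule: (h/3)[f(x₀) + 4f(x₁) + 2f(x₂) + ... + f(xₙ)]

x_0 = 2.0000, f(x_0) = 0.200000, coefficient = 1
x_1 = 2.2500, f(x_1) = 0.164948, coefficient = 4
x_2 = 2.5000, f(x_2) = 0.137931, coefficient = 2
x_3 = 2.7500, f(x_3) = 0.116788, coefficient = 4
x_4 = 3.0000, f(x_4) = 0.100000, coefficient = 2
x_5 = 3.2500, f(x_5) = 0.086486, coefficient = 4
x_6 = 3.5000, f(x_6) = 0.075472, coefficient = 1

I ≈ (0.250000/3) × 2.224227 = 0.185352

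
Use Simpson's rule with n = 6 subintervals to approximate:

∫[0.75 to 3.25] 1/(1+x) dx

f(x) = 1/(1+x)
a = 0.75, b = 3.25, n = 6
h = (b - a)/n = 0.416667

Simpson's rule: (h/3)[f(x₀) + 4f(x₁) + 2f(x₂) + ... + f(xₙ)]

x_0 = 0.7500, f(x_0) = 0.571429, coefficient = 1
x_1 = 1.1667, f(x_1) = 0.461538, coefficient = 4
x_2 = 1.5833, f(x_2) = 0.387097, coefficient = 2
x_3 = 2.0000, f(x_3) = 0.333333, coefficient = 4
x_4 = 2.4167, f(x_4) = 0.292683, coefficient = 2
x_5 = 2.8333, f(x_5) = 0.260870, coefficient = 4
x_6 = 3.2500, f(x_6) = 0.235294, coefficient = 1

I ≈ (0.416667/3) × 6.389248 = 0.887395
Exact value: 0.887303
Error: 0.000092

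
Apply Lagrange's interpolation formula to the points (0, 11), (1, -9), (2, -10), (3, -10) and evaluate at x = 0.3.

Lagrange interpolation formula:
P(x) = Σ yᵢ × Lᵢ(x)
where Lᵢ(x) = Π_{j≠i} (x - xⱼ)/(xᵢ - xⱼ)

L_0(0.3) = (0.3 - 1)/(0 - 1) × (0.3 - 2)/(0 - 2) × (0.3 - 3)/(0 - 3) = 0.535500
L_1(0.3) = (0.3 - 0)/(1 - 0) × (0.3 - 2)/(1 - 2) × (0.3 - 3)/(1 - 3) = 0.688500
L_2(0.3) = (0.3 - 0)/(2 - 0) × (0.3 - 1)/(2 - 1) × (0.3 - 3)/(2 - 3) = -0.283500
L_3(0.3) = (0.3 - 0)/(3 - 0) × (0.3 - 1)/(3 - 1) × (0.3 - 2)/(3 - 2) = 0.059500

P(0.3) = 11×L_0(0.3) + (-9)×L_1(0.3) + (-10)×L_2(0.3) + (-10)×L_3(0.3)
P(0.3) = 1.934000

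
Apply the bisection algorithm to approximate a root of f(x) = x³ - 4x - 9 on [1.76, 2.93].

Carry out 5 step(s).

f(x) = x³ - 4x - 9
Initial interval: [1.76, 2.93]

Iteration 1:
  c_1 = (1.760000 + 2.930000)/2 = 2.345000
  f(c_1) = f(2.345000) = -5.484786
  f(a) × f(c) ≥ 0, new interval: [2.345000, 2.930000]
Iteration 2:
  c_2 = (2.345000 + 2.930000)/2 = 2.637500
  f(c_2) = f(2.637500) = -1.202479
  f(a) × f(c) ≥ 0, new interval: [2.637500, 2.930000]
Iteration 3:
  c_3 = (2.637500 + 2.930000)/2 = 2.783750
  f(c_3) = f(2.783750) = 1.437014
  f(a) × f(c) < 0, new interval: [2.637500, 2.783750]
Iteration 4:
  c_4 = (2.637500 + 2.783750)/2 = 2.710625
  f(c_4) = f(2.710625) = 0.073784
  f(a) × f(c) < 0, new interval: [2.637500, 2.710625]
Iteration 5:
  c_5 = (2.637500 + 2.710625)/2 = 2.674063
  f(c_5) = f(2.674063) = -0.575071
  f(a) × f(c) ≥ 0, new interval: [2.674063, 2.710625]

After 5 iteration(s), the approximation is c_5 = 2.674063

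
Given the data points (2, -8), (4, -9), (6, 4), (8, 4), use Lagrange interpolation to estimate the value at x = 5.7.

Lagrange interpolation formula:
P(x) = Σ yᵢ × Lᵢ(x)
where Lᵢ(x) = Π_{j≠i} (x - xⱼ)/(xᵢ - xⱼ)

L_0(5.7) = (5.7 - 4)/(2 - 4) × (5.7 - 6)/(2 - 6) × (5.7 - 8)/(2 - 8) = -0.024437
L_1(5.7) = (5.7 - 2)/(4 - 2) × (5.7 - 6)/(4 - 6) × (5.7 - 8)/(4 - 8) = 0.159562
L_2(5.7) = (5.7 - 2)/(6 - 2) × (5.7 - 4)/(6 - 4) × (5.7 - 8)/(6 - 8) = 0.904188
L_3(5.7) = (5.7 - 2)/(8 - 2) × (5.7 - 4)/(8 - 4) × (5.7 - 6)/(8 - 6) = -0.039312

P(5.7) = (-8)×L_0(5.7) + (-9)×L_1(5.7) + 4×L_2(5.7) + 4×L_3(5.7)
P(5.7) = 2.218938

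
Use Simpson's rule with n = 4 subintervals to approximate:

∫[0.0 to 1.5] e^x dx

f(x) = e^x
a = 0.0, b = 1.5, n = 4
h = (b - a)/n = 0.375000

Simpson's rule: (h/3)[f(x₀) + 4f(x₁) + 2f(x₂) + ... + f(xₙ)]

x_0 = 0.0000, f(x_0) = 1.000000, coefficient = 1
x_1 = 0.3750, f(x_1) = 1.454991, coefficient = 4
x_2 = 0.7500, f(x_2) = 2.117000, coefficient = 2
x_3 = 1.1250, f(x_3) = 3.080217, coefficient = 4
x_4 = 1.5000, f(x_4) = 4.481689, coefficient = 1

I ≈ (0.375000/3) × 27.856522 = 3.482065
Exact value: 3.481689
Error: 0.000376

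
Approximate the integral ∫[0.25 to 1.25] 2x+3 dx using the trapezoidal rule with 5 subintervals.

f(x) = 2x+3
a = 0.25, b = 1.25, n = 5
h = (b - a)/n = 0.200000

Trapezoidal rule: (h/2)[f(x₀) + 2f(x₁) + 2f(x₂) + ... + f(xₙ)]

x_0 = 0.2500, f(x_0) = 3.500000, coefficient = 1
x_1 = 0.4500, f(x_1) = 3.900000, coefficient = 2
x_2 = 0.6500, f(x_2) = 4.300000, coefficient = 2
x_3 = 0.8500, f(x_3) = 4.700000, coefficient = 2
x_4 = 1.0500, f(x_4) = 5.100000, coefficient = 2
x_5 = 1.2500, f(x_5) = 5.500000, coefficient = 1

I ≈ (0.200000/2) × 45.000000 = 4.500000
Exact value: 4.500000
Error: 0.000000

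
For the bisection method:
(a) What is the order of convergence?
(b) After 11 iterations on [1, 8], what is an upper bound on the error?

(a) Bisection has linear (order 1) convergence; the error is halved each step.

(b) Error bound = (b-a)/2^n = (8 - 1)/2^{11}
    = 7/2^{11}

(a) 1 (linear); (b) error ≤ 3.42e-03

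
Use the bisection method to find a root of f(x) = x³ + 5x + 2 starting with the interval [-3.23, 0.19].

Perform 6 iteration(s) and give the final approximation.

f(x) = x³ + 5x + 2
Initial interval: [-3.23, 0.19]

Iteration 1:
  c_1 = (-3.230000 + 0.190000)/2 = -1.520000
  f(c_1) = f(-1.520000) = -9.111808
  f(a) × f(c) ≥ 0, new interval: [-1.520000, 0.190000]
Iteration 2:
  c_2 = (-1.520000 + 0.190000)/2 = -0.665000
  f(c_2) = f(-0.665000) = -1.619080
  f(a) × f(c) ≥ 0, new interval: [-0.665000, 0.190000]
Iteration 3:
  c_3 = (-0.665000 + 0.190000)/2 = -0.237500
  f(c_3) = f(-0.237500) = 0.799104
  f(a) × f(c) < 0, new interval: [-0.665000, -0.237500]
Iteration 4:
  c_4 = (-0.665000 + (-0.237500))/2 = -0.451250
  f(c_4) = f(-0.451250) = -0.348136
  f(a) × f(c) ≥ 0, new interval: [-0.451250, -0.237500]
Iteration 5:
  c_5 = (-0.451250 + (-0.237500))/2 = -0.344375
  f(c_5) = f(-0.344375) = 0.237284
  f(a) × f(c) < 0, new interval: [-0.451250, -0.344375]
Iteration 6:
  c_6 = (-0.451250 + (-0.344375))/2 = -0.397813
  f(c_6) = f(-0.397813) = -0.052018
  f(a) × f(c) ≥ 0, new interval: [-0.397813, -0.344375]

After 6 iteration(s), the approximation is c_6 = -0.397813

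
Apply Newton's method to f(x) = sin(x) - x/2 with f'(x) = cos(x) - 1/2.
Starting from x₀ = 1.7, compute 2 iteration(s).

f(x) = sin(x) - x/2
f'(x) = cos(x) - 1/2
x₀ = 1.7

Newton-Raphson formula: x_{n+1} = x_n - f(x_n)/f'(x_n)

Iteration 1:
  f(1.700000) = 0.141665
  f'(1.700000) = -0.628844
  x_1 = 1.700000 - 0.141665/(-0.628844) = 1.925278
Iteration 2:
  f(1.925278) = -0.024812
  f'(1.925278) = -0.847104
  x_2 = 1.925278 - (-0.024812)/(-0.847104) = 1.895987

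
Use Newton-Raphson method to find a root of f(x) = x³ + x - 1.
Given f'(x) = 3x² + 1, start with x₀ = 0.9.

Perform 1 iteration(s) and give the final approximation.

f(x) = x³ + x - 1
f'(x) = 3x² + 1
x₀ = 0.9

Newton-Raphson formula: x_{n+1} = x_n - f(x_n)/f'(x_n)

Iteration 1:
  f(0.900000) = 0.629000
  f'(0.900000) = 3.430000
  x_1 = 0.900000 - 0.629000/3.430000 = 0.716618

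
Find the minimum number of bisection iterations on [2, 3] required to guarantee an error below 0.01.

We need (b-a)/2^n ≤ 0.01
(3 - 2)/2^n ≤ 0.01
1/2^n ≤ 0.01
2^n ≥ 100
n ≥ log₂(100) = 6.64
n ≥ 7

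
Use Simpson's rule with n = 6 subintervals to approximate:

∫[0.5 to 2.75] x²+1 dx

f(x) = x²+1
a = 0.5, b = 2.75, n = 6
h = (b - a)/n = 0.375000

Simpson's rule: (h/3)[f(x₀) + 4f(x₁) + 2f(x₂) + ... + f(xₙ)]

x_0 = 0.5000, f(x_0) = 1.250000, coefficient = 1
x_1 = 0.8750, f(x_1) = 1.765625, coefficient = 4
x_2 = 1.2500, f(x_2) = 2.562500, coefficient = 2
x_3 = 1.6250, f(x_3) = 3.640625, coefficient = 4
x_4 = 2.0000, f(x_4) = 5.000000, coefficient = 2
x_5 = 2.3750, f(x_5) = 6.640625, coefficient = 4
x_6 = 2.7500, f(x_6) = 8.562500, coefficient = 1

I ≈ (0.375000/3) × 73.125000 = 9.140625
Exact value: 9.140625
Error: 0.000000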